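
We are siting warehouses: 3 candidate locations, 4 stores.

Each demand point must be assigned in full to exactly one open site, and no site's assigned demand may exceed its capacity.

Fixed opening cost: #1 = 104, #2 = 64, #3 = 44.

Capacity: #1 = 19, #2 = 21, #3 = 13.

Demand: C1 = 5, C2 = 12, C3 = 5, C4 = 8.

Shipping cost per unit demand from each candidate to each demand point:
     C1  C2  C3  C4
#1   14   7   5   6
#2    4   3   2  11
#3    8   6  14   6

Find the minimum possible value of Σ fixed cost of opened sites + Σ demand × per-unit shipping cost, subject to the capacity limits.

242

Open {#2, #3}; cheapest assignment that respects the capacities:
  #2 (cap 21, load 17): C2, C3 — cost 12×3 + 5×2 = 46
  #3 (cap 13, load 13): C1, C4 — cost 5×8 + 8×6 = 88
  Shipping 134, fixed 108 → total 242.
  Any other capacity-feasible assignment to {#2, #3} ships for at least 134.
Compare {#1, #2}: its best feasible assignment gives total 297.
Compare {#1, #2, #3}: its best feasible assignment gives total 341.
Every other set of open sites that can feasibly serve all demand totals ≥ 297 even under its best assignment. Minimum: 242.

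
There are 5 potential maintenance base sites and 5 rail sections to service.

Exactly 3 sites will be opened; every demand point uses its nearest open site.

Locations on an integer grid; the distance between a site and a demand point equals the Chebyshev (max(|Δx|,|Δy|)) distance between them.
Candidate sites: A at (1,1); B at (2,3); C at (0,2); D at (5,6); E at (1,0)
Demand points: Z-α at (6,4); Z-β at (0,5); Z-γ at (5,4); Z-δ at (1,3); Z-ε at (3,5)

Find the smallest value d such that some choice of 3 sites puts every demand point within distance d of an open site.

Open {A, B, D}.
  Farthest demand point is Z-α at distance 2 (to D); all others are ≤ 2.
With {B, C, D} the worst case is 2.
With {B, D, E} the worst case is 2.
No size-3 selection achieves below 2.

2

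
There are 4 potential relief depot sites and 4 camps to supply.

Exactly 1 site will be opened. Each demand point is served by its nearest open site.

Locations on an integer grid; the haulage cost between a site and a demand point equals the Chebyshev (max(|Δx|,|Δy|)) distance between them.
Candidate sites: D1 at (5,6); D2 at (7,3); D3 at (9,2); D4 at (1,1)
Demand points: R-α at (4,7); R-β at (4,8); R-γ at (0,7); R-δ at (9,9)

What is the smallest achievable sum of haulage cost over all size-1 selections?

Open {D1}.
  R-α→D1 1, R-β→D1 2, R-γ→D1 5, R-δ→D1 4  ⇒ total 12.
Compare {D2}: total 22.
Compare {D3}: total 27.
No size-1 selection does better; minimum is 12.

12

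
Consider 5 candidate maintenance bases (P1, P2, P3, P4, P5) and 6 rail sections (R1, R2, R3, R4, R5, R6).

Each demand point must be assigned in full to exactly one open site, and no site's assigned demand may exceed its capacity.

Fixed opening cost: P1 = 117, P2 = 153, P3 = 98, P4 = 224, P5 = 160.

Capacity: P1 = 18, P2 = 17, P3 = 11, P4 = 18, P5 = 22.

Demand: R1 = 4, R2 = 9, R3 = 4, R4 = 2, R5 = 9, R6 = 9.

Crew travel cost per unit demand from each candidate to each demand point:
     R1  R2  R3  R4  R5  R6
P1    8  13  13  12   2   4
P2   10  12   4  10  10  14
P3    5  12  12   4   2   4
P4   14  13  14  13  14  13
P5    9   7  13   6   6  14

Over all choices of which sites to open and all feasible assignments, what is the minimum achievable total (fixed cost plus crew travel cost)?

494

Open {P1, P5}; cheapest assignment that respects the capacities:
  P1 (cap 18, load 18): R5, R6 — cost 9×2 + 9×4 = 54
  P5 (cap 22, load 19): R1, R2, R3, R4 — cost 4×9 + 9×7 + 4×13 + 2×6 = 163
  Shipping 217, fixed 277 → total 494.
  Any other capacity-feasible assignment to {P1, P5} ships for at least 217.
Compare {P1, P3, P5}: its best feasible assignment gives total 568.
Compare {P1, P2, P3}: its best feasible assignment gives total 574.
Every other set of open sites that can feasibly serve all demand totals ≥ 568 even under its best assignment. Minimum: 494.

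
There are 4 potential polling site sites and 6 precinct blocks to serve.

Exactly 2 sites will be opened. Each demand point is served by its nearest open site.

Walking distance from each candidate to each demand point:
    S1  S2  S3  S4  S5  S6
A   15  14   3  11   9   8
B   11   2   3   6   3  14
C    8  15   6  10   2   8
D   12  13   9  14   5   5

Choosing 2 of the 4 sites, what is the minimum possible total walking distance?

Open {B, C}.
  S1→C 8, S2→B 2, S3→B 3, S4→B 6, S5→C 2, S6→C 8  ⇒ total 29.
Compare {B, D}: total 30.
Compare {A, B}: total 33.
No size-2 selection does better; minimum is 29.

29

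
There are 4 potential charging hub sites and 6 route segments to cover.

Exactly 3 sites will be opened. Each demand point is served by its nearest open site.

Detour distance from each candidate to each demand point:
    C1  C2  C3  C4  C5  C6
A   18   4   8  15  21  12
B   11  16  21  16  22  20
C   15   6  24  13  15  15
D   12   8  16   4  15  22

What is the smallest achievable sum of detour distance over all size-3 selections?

Open {A, B, D}.
  C1→B 11, C2→A 4, C3→A 8, C4→D 4, C5→D 15, C6→A 12  ⇒ total 54.
Compare {A, C, D}: total 55.
Compare {A, B, C}: total 63.
No size-3 selection does better; minimum is 54.

54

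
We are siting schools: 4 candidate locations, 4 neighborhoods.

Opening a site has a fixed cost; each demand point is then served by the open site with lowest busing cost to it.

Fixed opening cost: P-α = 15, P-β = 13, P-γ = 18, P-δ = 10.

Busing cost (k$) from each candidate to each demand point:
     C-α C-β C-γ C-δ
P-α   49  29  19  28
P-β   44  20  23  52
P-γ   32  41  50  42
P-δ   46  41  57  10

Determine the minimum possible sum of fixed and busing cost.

Open {P-β, P-δ}: assign each demand point to its cheapest open site.
  C-α→P-β 44, C-β→P-β 20, C-γ→P-β 23, C-δ→P-δ 10
  busing cost 97, fixed 23 → total 120.
Compare {P-β, P-γ, P-δ}: busing cost 85 + fixed 41 = 126.
Compare {P-α, P-δ}: busing cost 104 + fixed 25 = 129.
Compare {P-α, P-β, P-δ}: busing cost 93 + fixed 38 = 131.
All other subsets cost ≥ 126. Minimum total cost: 120.

120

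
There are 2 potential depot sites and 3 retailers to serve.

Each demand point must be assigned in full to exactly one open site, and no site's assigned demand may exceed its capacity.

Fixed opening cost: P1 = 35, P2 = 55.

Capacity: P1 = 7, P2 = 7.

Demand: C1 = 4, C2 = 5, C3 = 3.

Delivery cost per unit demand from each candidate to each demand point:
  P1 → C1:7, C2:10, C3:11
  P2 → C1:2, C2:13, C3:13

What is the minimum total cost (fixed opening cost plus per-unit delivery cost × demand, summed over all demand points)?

Open {P1, P2}; cheapest assignment that respects the capacities:
  P1 (cap 7, load 5): C2 — cost 5×10 = 50
  P2 (cap 7, load 7): C1, C3 — cost 4×2 + 3×13 = 47
  Shipping 97, fixed 90 → total 187.
  Any other capacity-feasible assignment to {P1, P2} ships for at least 97.
Total demand is 12 and no other set of sites has combined capacity ≥ 12, so {P1, P2} is the only feasible choice of open sites. Minimum: 187.

187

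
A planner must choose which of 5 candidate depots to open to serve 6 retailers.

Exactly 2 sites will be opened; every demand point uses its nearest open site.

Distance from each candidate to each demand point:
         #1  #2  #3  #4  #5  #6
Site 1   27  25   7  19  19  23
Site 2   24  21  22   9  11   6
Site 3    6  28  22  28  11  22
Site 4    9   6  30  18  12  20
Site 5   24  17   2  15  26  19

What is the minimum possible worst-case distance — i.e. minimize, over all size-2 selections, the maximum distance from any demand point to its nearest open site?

Open {Site 3, Site 5}.
  Farthest demand point is #6 at distance 19 (to Site 5); all others are ≤ 19.
With {Site 4, Site 5} the worst case is 19.
With {Site 1, Site 4} the worst case is 20.
No size-2 selection achieves below 19.

19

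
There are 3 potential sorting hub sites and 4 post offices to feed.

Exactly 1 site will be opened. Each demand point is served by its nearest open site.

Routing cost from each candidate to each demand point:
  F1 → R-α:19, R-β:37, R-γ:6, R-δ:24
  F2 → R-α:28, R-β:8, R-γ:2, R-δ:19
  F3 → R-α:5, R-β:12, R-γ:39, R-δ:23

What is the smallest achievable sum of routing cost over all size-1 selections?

Open {F2}.
  R-α→F2 28, R-β→F2 8, R-γ→F2 2, R-δ→F2 19  ⇒ total 57.
Compare {F3}: total 79.
Compare {F1}: total 86.

57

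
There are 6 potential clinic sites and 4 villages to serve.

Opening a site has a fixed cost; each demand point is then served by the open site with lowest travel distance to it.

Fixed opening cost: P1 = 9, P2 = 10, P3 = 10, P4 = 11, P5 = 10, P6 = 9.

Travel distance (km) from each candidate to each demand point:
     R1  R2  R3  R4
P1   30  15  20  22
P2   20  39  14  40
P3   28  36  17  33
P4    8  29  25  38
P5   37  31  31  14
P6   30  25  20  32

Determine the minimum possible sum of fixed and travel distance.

Open {P1, P4}: assign each demand point to its cheapest open site.
  R1→P4 8, R2→P1 15, R3→P1 20, R4→P1 22
  travel distance 65, fixed 20 → total 85.
Compare {P1, P4, P5}: travel distance 57 + fixed 30 = 87.
Compare {P1, P2, P4}: travel distance 59 + fixed 30 = 89.
Compare {P1, P2}: travel distance 71 + fixed 19 = 90.
All other subsets cost ≥ 87. Minimum total cost: 85.

85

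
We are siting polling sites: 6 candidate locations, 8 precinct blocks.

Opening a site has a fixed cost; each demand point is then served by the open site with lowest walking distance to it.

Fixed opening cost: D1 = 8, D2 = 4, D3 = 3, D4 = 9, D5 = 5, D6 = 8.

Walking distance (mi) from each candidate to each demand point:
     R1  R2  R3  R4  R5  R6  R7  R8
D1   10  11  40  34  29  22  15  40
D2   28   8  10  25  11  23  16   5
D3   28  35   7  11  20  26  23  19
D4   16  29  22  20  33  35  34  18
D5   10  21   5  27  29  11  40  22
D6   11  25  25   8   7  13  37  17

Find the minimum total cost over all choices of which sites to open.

87

Open {D2, D5, D6}: assign each demand point to its cheapest open site.
  R1→D5 10, R2→D2 8, R3→D5 5, R4→D6 8, R5→D6 7, R6→D5 11, R7→D2 16, R8→D2 5
  walking distance 70, fixed 17 → total 87.
Compare {D2, D3, D5}: walking distance 77 + fixed 12 = 89.
Compare {D2, D6}: walking distance 78 + fixed 12 = 90.
Compare {D2, D3, D6}: walking distance 75 + fixed 15 = 90.
All other subsets cost ≥ 89. Minimum total cost: 87.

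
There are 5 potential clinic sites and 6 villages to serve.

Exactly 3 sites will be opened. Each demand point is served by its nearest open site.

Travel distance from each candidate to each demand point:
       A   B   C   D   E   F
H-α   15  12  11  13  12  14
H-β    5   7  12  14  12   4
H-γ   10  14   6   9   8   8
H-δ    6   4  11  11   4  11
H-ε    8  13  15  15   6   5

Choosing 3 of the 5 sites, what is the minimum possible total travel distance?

Open {H-β, H-γ, H-δ}.
  A→H-β 5, B→H-δ 4, C→H-γ 6, D→H-γ 9, E→H-δ 4, F→H-β 4  ⇒ total 32.
Compare {H-γ, H-δ, H-ε}: total 34.
Compare {H-α, H-γ, H-δ}: total 37.
No size-3 selection does better; minimum is 32.

32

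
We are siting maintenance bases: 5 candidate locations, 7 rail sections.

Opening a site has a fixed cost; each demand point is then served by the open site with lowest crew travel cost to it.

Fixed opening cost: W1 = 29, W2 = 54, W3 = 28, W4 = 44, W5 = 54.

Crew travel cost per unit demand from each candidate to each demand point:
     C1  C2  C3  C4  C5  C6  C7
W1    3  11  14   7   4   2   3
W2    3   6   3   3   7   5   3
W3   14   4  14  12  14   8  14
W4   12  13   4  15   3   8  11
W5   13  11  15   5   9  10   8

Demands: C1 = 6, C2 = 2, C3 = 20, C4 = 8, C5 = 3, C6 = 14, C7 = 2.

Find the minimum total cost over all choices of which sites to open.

Open {W1, W2}: assign each demand point to its cheapest open site.
  C1→W1 6×3=18, C2→W2 2×6=12, C3→W2 20×3=60, C4→W2 8×3=24, C5→W1 3×4=12, C6→W1 14×2=28, C7→W1 2×3=6
  crew travel cost 160, fixed 83 → total 243.
Compare {W2}: crew travel cost 211 + fixed 54 = 265.
Compare {W1, W2, W3}: crew travel cost 156 + fixed 111 = 267.
Compare {W1, W2, W4}: crew travel cost 157 + fixed 127 = 284.
All other subsets cost ≥ 265. Minimum total cost: 243.

243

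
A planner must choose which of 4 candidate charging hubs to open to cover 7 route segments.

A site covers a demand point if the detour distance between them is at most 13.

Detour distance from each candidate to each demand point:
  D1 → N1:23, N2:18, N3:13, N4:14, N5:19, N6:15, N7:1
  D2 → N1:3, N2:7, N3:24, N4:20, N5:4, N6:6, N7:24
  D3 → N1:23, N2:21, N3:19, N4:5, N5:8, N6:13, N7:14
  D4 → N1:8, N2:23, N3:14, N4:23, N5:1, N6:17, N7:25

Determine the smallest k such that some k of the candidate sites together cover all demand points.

Coverage sets (demand points within 13 of each site):
  D1: {N3, N7}
  D2: {N1, N2, N5, N6}
  D3: {N4, N5, N6}
  D4: {N1, N5}
No 2 sites suffice: every size-2 union leaves at least one demand point uncovered.
But {D1, D2, D3} covers everything, so the minimum is 3.

3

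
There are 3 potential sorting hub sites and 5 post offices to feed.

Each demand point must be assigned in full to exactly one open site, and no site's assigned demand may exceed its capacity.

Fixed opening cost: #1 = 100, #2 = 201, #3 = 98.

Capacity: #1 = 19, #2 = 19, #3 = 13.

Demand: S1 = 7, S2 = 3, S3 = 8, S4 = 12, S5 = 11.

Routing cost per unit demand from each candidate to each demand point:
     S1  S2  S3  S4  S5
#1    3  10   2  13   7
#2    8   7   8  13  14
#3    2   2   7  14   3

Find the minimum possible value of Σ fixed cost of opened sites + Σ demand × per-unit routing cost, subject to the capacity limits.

646

Open {#1, #2, #3}; cheapest assignment that respects the capacities:
  #1 (cap 19, load 15): S1, S3 — cost 7×3 + 8×2 = 37
  #2 (cap 19, load 15): S2, S4 — cost 3×7 + 12×13 = 177
  #3 (cap 13, load 11): S5 — cost 11×3 = 33
  Shipping 247, fixed 399 → total 646.
  Any other capacity-feasible assignment to {#1, #2, #3} ships for at least 247.
Total demand is 41 and no other set of sites has combined capacity ≥ 41, so {#1, #2, #3} is the only feasible choice of open sites. Minimum: 646.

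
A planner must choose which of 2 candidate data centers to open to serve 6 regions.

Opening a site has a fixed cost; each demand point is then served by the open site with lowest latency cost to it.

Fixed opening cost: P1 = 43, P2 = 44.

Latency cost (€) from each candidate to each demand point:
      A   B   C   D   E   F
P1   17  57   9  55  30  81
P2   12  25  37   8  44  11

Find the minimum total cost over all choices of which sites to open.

181

Open {P2}: assign each demand point to its cheapest open site.
  A→P2 12, B→P2 25, C→P2 37, D→P2 8, E→P2 44, F→P2 11
  latency cost 137, fixed 44 → total 181.
Compare {P1, P2}: latency cost 95 + fixed 87 = 182.
Compare {P1}: latency cost 249 + fixed 43 = 292.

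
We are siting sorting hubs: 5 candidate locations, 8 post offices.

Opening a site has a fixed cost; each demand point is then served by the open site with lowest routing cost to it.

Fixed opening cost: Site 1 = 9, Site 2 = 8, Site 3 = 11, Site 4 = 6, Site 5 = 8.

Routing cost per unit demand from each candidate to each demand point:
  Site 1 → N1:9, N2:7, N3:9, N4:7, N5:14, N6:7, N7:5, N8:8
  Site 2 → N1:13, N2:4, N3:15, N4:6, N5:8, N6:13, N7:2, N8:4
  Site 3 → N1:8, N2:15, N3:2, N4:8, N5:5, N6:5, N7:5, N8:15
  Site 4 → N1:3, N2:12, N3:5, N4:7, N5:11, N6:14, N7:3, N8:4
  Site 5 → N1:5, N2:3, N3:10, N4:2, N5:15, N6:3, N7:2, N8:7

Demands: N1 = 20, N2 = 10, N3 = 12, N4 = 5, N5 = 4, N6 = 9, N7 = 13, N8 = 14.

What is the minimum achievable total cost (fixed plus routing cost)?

Open {Site 3, Site 4, Site 5}: assign each demand point to its cheapest open site.
  N1→Site 4 20×3=60, N2→Site 5 10×3=30, N3→Site 3 12×2=24, N4→Site 5 5×2=10, N5→Site 3 4×5=20, N6→Site 5 9×3=27, N7→Site 5 13×2=26, N8→Site 4 14×4=56
  routing cost 253, fixed 25 → total 278.
Compare {Site 2, Site 3, Site 4, Site 5}: routing cost 253 + fixed 33 = 286.
Compare {Site 1, Site 3, Site 4, Site 5}: routing cost 253 + fixed 34 = 287.
Compare {Site 1, Site 2, Site 3, Site 4, Site 5}: routing cost 253 + fixed 42 = 295.
All other subsets cost ≥ 286. Minimum total cost: 278.

278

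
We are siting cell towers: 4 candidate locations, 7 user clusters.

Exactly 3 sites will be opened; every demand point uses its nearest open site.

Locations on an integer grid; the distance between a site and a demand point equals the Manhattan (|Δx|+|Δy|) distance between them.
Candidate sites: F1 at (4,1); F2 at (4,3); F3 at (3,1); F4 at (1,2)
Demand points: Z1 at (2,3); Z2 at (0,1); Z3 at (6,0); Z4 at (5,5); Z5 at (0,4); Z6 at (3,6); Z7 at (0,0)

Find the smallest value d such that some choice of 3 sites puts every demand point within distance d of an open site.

4

Open {F1, F2, F4}.
  Farthest demand point is Z6 at distance 4 (to F2); all others are ≤ 4.
With {F2, F3, F4} the worst case is 4.
With {F1, F2, F3} the worst case is 5.
No size-3 selection achieves below 4.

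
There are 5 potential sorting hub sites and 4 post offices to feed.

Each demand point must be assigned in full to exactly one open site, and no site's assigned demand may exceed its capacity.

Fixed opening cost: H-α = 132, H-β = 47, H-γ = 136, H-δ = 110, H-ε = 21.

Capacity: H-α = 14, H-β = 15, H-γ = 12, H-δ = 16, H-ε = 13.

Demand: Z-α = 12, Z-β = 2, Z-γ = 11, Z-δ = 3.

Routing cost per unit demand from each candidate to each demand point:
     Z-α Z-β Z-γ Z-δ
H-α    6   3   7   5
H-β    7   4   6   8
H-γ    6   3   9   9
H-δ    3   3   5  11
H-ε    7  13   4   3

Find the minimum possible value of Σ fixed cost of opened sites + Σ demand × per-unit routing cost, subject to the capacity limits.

246

Open {H-β, H-ε}; cheapest assignment that respects the capacities:
  H-β (cap 15, load 15): Z-α, Z-δ — cost 12×7 + 3×8 = 108
  H-ε (cap 13, load 13): Z-β, Z-γ — cost 2×13 + 11×4 = 70
  Shipping 178, fixed 68 → total 246.
  Any other capacity-feasible assignment to {H-β, H-ε} ships for at least 178.
Compare {H-δ, H-ε}: its best feasible assignment gives total 270.
Compare {H-β, H-δ, H-ε}: its best feasible assignment gives total 288.
Every other set of open sites that can feasibly serve all demand totals ≥ 270 even under its best assignment. Minimum: 246.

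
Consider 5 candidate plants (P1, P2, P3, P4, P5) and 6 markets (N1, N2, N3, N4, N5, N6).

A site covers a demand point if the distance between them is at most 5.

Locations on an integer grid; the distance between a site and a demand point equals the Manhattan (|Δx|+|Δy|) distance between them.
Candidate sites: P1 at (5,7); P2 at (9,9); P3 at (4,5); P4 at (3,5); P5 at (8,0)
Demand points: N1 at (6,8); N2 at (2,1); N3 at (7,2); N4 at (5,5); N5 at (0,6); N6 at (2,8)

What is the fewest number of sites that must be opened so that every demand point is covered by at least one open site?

3

Coverage sets (demand points within 5 of each site):
  P1: {N1, N4, N6}
  P2: {N1}
  P3: {N1, N4, N5, N6}
  P4: {N2, N4, N5, N6}
  P5: {N3}
No 2 sites suffice: every size-2 union leaves at least one demand point uncovered.
But {P1, P4, P5} covers everything, so the minimum is 3.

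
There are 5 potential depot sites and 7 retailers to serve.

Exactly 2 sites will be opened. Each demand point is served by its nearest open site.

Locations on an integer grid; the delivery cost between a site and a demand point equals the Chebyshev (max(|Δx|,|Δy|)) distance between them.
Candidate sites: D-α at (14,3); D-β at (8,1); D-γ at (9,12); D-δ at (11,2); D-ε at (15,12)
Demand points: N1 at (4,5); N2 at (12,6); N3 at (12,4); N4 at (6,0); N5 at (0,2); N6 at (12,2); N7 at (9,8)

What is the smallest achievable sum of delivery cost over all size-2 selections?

Open {D-α, D-β}.
  N1→D-β 4, N2→D-α 3, N3→D-α 2, N4→D-β 2, N5→D-β 8, N6→D-α 2, N7→D-α 5  ⇒ total 26.
Compare {D-β, D-δ}: total 27.
Compare {D-β, D-γ}: total 31.
No size-2 selection does better; minimum is 26.

26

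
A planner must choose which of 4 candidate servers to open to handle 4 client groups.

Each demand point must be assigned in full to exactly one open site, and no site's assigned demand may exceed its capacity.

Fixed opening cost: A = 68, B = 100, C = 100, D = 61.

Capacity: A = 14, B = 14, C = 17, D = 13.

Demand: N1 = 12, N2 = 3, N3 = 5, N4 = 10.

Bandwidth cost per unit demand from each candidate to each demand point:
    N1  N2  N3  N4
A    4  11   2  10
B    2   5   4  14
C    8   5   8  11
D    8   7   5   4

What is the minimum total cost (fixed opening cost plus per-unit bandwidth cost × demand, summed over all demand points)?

324

Open {A, B, D}; cheapest assignment that respects the capacities:
  A (cap 14, load 5): N3 — cost 5×2 = 10
  B (cap 14, load 12): N1 — cost 12×2 = 24
  D (cap 13, load 13): N2, N4 — cost 3×7 + 10×4 = 61
  Shipping 95, fixed 229 → total 324.
  Any other capacity-feasible assignment to {A, B, D} ships for at least 95.
Compare {C, D}: its best feasible assignment gives total 358.
Compare {A, C, D}: its best feasible assignment gives total 372.
Every other set of open sites that can feasibly serve all demand totals ≥ 358 even under its best assignment. Minimum: 324.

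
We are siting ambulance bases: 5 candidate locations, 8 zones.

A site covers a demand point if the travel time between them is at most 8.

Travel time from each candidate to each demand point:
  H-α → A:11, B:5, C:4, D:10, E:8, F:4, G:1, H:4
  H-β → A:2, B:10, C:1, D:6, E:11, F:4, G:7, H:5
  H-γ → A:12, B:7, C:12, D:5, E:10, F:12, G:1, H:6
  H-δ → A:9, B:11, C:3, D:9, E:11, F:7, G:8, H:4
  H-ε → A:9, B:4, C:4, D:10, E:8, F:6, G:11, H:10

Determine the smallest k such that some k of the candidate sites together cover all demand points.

2

Coverage sets (demand points within 8 of each site):
  H-α: {B, C, E, F, G, H}
  H-β: {A, C, D, F, G, H}
  H-γ: {B, D, G, H}
  H-δ: {C, F, G, H}
  H-ε: {B, C, E, F}
No single site covers all 8 demand points.
But {H-α, H-β} covers everything, so the minimum is 2.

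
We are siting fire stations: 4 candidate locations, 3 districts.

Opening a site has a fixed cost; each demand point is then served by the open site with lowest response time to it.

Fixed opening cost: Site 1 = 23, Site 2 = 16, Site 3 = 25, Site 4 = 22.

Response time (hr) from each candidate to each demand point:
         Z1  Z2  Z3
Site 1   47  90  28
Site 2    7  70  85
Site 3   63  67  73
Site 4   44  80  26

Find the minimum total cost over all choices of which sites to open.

Open {Site 2, Site 4}: assign each demand point to its cheapest open site.
  Z1→Site 2 7, Z2→Site 2 70, Z3→Site 4 26
  response time 103, fixed 38 → total 141.
Compare {Site 1, Site 2}: response time 105 + fixed 39 = 144.
Compare {Site 2, Site 3, Site 4}: response time 100 + fixed 63 = 163.
Compare {Site 1, Site 2, Site 4}: response time 103 + fixed 61 = 164.
All other subsets cost ≥ 144. Minimum total cost: 141.

141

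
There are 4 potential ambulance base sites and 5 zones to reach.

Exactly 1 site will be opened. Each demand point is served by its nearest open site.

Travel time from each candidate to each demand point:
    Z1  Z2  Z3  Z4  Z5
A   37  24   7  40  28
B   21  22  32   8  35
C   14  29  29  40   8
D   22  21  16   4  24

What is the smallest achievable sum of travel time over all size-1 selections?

Open {D}.
  Z1→D 22, Z2→D 21, Z3→D 16, Z4→D 4, Z5→D 24  ⇒ total 87.
Compare {B}: total 118.
Compare {C}: total 120.
No size-1 selection does better; minimum is 87.

87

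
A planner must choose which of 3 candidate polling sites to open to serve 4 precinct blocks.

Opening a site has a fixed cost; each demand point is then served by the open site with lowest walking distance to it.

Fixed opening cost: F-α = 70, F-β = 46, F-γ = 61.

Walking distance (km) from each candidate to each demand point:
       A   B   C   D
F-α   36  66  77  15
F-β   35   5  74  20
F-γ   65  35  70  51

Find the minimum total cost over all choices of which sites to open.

Open {F-β}: assign each demand point to its cheapest open site.
  A→F-β 35, B→F-β 5, C→F-β 74, D→F-β 20
  walking distance 134, fixed 46 → total 180.
Compare {F-β, F-γ}: walking distance 130 + fixed 107 = 237.
Compare {F-α, F-β}: walking distance 129 + fixed 116 = 245.
Compare {F-α}: walking distance 194 + fixed 70 = 264.
All other subsets cost ≥ 237. Minimum total cost: 180.

180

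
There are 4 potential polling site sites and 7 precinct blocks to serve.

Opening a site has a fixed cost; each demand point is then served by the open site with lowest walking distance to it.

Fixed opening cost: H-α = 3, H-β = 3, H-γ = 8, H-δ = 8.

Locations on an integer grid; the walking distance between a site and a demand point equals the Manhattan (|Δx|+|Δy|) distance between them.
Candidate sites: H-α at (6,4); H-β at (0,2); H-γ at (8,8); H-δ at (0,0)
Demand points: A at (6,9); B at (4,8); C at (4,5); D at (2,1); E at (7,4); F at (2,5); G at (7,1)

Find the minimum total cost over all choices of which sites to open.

Open {H-α, H-β}: assign each demand point to its cheapest open site.
  A→H-α 5, B→H-α 6, C→H-α 3, D→H-β 3, E→H-α 1, F→H-α 5, G→H-α 4
  walking distance 27, fixed 6 → total 33.
Compare {H-α}: walking distance 31 + fixed 3 = 34.
Compare {H-α, H-β, H-γ}: walking distance 23 + fixed 14 = 37.
Compare {H-α, H-γ}: walking distance 27 + fixed 11 = 38.
All other subsets cost ≥ 34. Minimum total cost: 33.

33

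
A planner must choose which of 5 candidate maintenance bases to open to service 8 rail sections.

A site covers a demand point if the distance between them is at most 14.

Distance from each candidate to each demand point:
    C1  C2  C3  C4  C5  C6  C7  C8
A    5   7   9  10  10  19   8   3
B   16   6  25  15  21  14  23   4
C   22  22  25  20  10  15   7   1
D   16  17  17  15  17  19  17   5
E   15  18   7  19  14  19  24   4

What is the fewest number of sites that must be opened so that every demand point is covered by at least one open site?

Coverage sets (demand points within 14 of each site):
  A: {C1, C2, C3, C4, C5, C7, C8}
  B: {C2, C6, C8}
  C: {C5, C7, C8}
  D: {C8}
  E: {C3, C5, C8}
No single site covers all 8 demand points.
But {A, B} covers everything, so the minimum is 2.

2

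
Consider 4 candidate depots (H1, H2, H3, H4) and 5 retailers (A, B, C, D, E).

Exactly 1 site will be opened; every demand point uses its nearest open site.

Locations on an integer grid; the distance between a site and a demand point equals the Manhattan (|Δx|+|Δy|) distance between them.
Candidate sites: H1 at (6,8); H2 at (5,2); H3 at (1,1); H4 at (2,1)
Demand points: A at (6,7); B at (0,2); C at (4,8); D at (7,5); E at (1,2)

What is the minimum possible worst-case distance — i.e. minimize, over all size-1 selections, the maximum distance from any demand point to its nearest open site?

Open {H2}.
  Farthest demand point is C at distance 7 (to H2); all others are ≤ 7.
With {H4} the worst case is 10.
With {H3} the worst case is 11.
No size-1 selection achieves below 7.

7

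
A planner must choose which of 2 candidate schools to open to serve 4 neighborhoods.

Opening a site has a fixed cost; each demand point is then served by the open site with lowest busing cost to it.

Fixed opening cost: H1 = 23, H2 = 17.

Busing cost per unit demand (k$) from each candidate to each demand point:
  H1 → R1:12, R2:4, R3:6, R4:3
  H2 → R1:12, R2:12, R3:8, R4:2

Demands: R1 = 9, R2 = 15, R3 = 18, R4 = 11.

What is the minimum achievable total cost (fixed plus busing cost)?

Open {H1}: assign each demand point to its cheapest open site.
  R1→H1 9×12=108, R2→H1 15×4=60, R3→H1 18×6=108, R4→H1 11×3=33
  busing cost 309, fixed 23 → total 332.
Compare {H1, H2}: busing cost 298 + fixed 40 = 338.
Compare {H2}: busing cost 454 + fixed 17 = 471.

332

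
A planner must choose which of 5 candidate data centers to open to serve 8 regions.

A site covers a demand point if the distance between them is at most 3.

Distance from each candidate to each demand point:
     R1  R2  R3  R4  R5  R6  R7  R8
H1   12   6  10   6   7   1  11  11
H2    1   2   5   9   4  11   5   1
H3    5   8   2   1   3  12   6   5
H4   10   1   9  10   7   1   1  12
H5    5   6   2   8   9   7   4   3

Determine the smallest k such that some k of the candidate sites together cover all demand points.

3

Coverage sets (demand points within 3 of each site):
  H1: {R6}
  H2: {R1, R2, R8}
  H3: {R3, R4, R5}
  H4: {R2, R6, R7}
  H5: {R3, R8}
No 2 sites suffice: every size-2 union leaves at least one demand point uncovered.
But {H2, H3, H4} covers everything, so the minimum is 3.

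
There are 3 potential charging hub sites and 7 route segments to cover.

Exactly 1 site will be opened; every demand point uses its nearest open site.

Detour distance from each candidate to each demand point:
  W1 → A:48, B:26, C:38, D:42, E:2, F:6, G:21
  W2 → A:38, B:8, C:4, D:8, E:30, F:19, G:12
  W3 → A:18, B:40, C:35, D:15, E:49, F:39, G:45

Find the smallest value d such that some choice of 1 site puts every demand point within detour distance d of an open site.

38

Open {W2}.
  Farthest demand point is A at detour distance 38 (to W2); all others are ≤ 38.
With {W1} the worst case is 48.
With {W3} the worst case is 49.
No size-1 selection achieves below 38.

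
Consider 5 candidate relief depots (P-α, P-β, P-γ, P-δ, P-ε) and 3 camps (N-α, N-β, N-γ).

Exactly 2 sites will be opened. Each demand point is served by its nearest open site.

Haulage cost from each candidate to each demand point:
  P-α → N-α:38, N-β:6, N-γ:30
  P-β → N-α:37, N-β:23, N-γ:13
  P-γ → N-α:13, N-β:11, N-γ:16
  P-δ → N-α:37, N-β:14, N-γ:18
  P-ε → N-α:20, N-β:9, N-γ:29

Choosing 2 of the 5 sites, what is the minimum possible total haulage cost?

35

Open {P-α, P-γ}.
  N-α→P-γ 13, N-β→P-α 6, N-γ→P-γ 16  ⇒ total 35.
Compare {P-β, P-γ}: total 37.
Compare {P-γ, P-ε}: total 38.
No size-2 selection does better; minimum is 35.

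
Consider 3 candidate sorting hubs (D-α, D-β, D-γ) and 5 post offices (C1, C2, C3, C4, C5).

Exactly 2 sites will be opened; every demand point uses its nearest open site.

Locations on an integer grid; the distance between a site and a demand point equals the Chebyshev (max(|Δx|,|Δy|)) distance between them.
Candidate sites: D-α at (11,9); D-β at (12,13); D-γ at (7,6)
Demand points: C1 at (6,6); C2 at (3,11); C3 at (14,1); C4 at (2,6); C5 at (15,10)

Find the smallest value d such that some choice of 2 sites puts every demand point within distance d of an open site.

7

Open {D-α, D-γ}.
  Farthest demand point is C3 at distance 7 (to D-γ); all others are ≤ 7.
With {D-β, D-γ} the worst case is 7.
With {D-α, D-β} the worst case is 9.
No size-2 selection achieves below 7.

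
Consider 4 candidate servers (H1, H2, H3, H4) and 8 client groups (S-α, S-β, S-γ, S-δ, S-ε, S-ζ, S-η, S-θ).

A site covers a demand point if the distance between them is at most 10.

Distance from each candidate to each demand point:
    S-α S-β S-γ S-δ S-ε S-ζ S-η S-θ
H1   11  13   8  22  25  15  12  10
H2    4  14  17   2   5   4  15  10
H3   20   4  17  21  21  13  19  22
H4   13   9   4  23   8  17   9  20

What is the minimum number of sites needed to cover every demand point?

2

Coverage sets (demand points within 10 of each site):
  H1: {S-γ, S-θ}
  H2: {S-α, S-δ, S-ε, S-ζ, S-θ}
  H3: {S-β}
  H4: {S-β, S-γ, S-ε, S-η}
No single site covers all 8 demand points.
But {H2, H4} covers everything, so the minimum is 2.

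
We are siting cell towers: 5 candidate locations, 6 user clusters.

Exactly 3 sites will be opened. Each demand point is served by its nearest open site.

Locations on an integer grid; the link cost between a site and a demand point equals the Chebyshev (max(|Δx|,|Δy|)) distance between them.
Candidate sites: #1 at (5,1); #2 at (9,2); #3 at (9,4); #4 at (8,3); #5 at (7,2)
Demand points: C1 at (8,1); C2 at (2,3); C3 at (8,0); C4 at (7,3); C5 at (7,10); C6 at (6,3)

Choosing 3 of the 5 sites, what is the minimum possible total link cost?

14

Open {#1, #3, #5}.
  C1→#5 1, C2→#1 3, C3→#5 2, C4→#5 1, C5→#3 6, C6→#5 1  ⇒ total 14.
Compare {#1, #4, #5}: total 15.
Compare {#1, #2, #3}: total 16.
No size-3 selection does better; minimum is 14.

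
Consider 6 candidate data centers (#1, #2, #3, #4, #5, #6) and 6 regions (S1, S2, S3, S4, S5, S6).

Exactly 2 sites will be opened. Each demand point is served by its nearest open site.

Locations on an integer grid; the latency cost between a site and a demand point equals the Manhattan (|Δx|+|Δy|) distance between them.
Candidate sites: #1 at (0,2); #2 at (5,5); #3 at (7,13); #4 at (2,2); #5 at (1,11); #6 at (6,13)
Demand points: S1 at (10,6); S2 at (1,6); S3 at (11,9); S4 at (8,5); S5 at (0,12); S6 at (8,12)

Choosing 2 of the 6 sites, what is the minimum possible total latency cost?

32

Open {#2, #3}.
  S1→#2 6, S2→#2 5, S3→#3 8, S4→#2 3, S5→#3 8, S6→#3 2  ⇒ total 32.
Compare {#2, #6}: total 33.
Compare {#2, #5}: total 34.
No size-2 selection does better; minimum is 32.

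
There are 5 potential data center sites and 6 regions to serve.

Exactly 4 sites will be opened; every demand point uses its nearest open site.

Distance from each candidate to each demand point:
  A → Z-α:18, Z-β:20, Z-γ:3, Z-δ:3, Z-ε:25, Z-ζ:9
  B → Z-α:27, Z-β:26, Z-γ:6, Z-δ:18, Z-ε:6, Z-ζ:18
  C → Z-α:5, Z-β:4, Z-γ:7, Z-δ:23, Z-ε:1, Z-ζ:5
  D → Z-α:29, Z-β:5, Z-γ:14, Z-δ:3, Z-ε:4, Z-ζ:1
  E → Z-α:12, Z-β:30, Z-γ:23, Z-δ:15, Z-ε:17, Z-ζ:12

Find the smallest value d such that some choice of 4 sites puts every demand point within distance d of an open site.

5

Open {A, B, C, D}.
  Farthest demand point is Z-α at distance 5 (to C); all others are ≤ 5.
With {A, B, C, E} the worst case is 5.
With {A, C, D, E} the worst case is 5.
No size-4 selection achieves below 5.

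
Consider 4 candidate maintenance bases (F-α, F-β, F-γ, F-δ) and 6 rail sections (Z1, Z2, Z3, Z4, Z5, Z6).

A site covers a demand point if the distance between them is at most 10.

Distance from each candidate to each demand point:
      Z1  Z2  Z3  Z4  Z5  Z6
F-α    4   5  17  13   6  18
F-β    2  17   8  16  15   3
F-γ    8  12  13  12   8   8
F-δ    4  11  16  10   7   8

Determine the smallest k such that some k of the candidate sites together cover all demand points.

3

Coverage sets (demand points within 10 of each site):
  F-α: {Z1, Z2, Z5}
  F-β: {Z1, Z3, Z6}
  F-γ: {Z1, Z5, Z6}
  F-δ: {Z1, Z4, Z5, Z6}
No 2 sites suffice: every size-2 union leaves at least one demand point uncovered.
But {F-α, F-β, F-δ} covers everything, so the minimum is 3.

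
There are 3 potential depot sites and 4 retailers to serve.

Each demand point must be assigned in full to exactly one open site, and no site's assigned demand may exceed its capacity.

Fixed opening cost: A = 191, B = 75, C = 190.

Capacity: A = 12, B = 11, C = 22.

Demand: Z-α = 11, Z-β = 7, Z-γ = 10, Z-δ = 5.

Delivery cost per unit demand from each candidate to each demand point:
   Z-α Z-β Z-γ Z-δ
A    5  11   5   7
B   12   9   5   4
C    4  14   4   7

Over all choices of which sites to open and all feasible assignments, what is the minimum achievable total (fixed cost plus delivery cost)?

Open {B, C}; cheapest assignment that respects the capacities:
  B (cap 11, load 11): Z-α — cost 11×12 = 132
  C (cap 22, load 22): Z-β, Z-γ, Z-δ — cost 7×14 + 10×4 + 5×7 = 173
  Shipping 305, fixed 265 → total 570.
  Any other capacity-feasible assignment to {B, C} ships for at least 305.
Compare {A, C}: its best feasible assignment gives total 577.
Compare {A, B, C}: its best feasible assignment gives total 637.
Every other set of open sites that can feasibly serve all demand totals ≥ 577 even under its best assignment. Minimum: 570.

570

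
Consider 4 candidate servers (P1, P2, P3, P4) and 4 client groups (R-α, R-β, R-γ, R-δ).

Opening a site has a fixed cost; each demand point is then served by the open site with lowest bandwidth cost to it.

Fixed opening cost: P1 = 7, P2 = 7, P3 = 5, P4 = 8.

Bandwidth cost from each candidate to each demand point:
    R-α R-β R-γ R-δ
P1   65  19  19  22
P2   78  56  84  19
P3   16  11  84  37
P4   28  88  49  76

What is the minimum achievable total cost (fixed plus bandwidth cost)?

Open {P1, P3}: assign each demand point to its cheapest open site.
  R-α→P3 16, R-β→P3 11, R-γ→P1 19, R-δ→P1 22
  bandwidth cost 68, fixed 12 → total 80.
Compare {P1, P2, P3}: bandwidth cost 65 + fixed 19 = 84.
Compare {P1, P3, P4}: bandwidth cost 68 + fixed 20 = 88.
Compare {P1, P2, P3, P4}: bandwidth cost 65 + fixed 27 = 92.
All other subsets cost ≥ 84. Minimum total cost: 80.

80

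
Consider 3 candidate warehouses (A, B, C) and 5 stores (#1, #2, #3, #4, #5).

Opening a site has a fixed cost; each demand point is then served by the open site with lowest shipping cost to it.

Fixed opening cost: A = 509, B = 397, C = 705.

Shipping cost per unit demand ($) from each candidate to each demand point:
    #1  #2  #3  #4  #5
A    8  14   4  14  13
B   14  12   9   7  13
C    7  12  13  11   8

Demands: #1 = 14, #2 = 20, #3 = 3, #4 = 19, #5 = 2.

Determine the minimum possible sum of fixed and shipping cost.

1019

Open {B}: assign each demand point to its cheapest open site.
  #1→B 14×14=196, #2→B 20×12=240, #3→B 3×9=27, #4→B 19×7=133, #5→B 2×13=26
  shipping cost 622, fixed 397 → total 1019.
Compare {A}: shipping cost 696 + fixed 509 = 1205.
Compare {C}: shipping cost 602 + fixed 705 = 1307.
Compare {A, B}: shipping cost 523 + fixed 906 = 1429.
All other subsets cost ≥ 1205. Minimum total cost: 1019.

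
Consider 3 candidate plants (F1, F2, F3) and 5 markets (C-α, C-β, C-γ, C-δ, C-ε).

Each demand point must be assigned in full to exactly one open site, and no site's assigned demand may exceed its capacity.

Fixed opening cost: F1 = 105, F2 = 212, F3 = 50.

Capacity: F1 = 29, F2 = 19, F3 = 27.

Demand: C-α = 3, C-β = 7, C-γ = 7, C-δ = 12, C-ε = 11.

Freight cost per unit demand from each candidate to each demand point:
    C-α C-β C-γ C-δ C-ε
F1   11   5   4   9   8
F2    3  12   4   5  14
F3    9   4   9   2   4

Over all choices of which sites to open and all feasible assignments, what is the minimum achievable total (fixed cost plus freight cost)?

313

Open {F1, F3}; cheapest assignment that respects the capacities:
  F1 (cap 29, load 14): C-β, C-γ — cost 7×5 + 7×4 = 63
  F3 (cap 27, load 26): C-α, C-δ, C-ε — cost 3×9 + 12×2 + 11×4 = 95
  Shipping 158, fixed 155 → total 313.
  Any other capacity-feasible assignment to {F1, F3} ships for at least 158.
Compare {F2, F3}: its best feasible assignment gives total 449.
Compare {F1, F2, F3}: its best feasible assignment gives total 507.
Every other set of open sites that can feasibly serve all demand totals ≥ 449 even under its best assignment. Minimum: 313.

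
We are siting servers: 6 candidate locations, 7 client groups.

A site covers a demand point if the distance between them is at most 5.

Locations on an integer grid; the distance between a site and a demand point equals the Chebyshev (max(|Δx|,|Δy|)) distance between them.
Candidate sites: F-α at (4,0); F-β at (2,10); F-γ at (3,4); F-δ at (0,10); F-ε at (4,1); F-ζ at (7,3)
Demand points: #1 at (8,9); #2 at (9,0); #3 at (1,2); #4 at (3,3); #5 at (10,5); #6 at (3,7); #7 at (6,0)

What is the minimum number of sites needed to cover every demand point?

2

Coverage sets (demand points within 5 of each site):
  F-α: {#2, #3, #4, #7}
  F-β: {#6}
  F-γ: {#1, #3, #4, #6, #7}
  F-δ: {#6}
  F-ε: {#2, #3, #4, #7}
  F-ζ: {#2, #4, #5, #6, #7}
No single site covers all 7 demand points.
But {F-γ, F-ζ} covers everything, so the minimum is 2.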